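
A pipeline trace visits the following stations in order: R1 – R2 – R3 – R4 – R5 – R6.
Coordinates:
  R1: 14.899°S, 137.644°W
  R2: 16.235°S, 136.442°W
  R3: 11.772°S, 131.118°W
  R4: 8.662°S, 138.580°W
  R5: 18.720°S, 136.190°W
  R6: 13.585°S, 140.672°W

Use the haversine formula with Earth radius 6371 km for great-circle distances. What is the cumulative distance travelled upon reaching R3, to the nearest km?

956 km

Leg distances:
R1→R2: 196.6 km  (cumulative 196.6 km)
R2→R3: 759.0 km  (cumulative 955.5 km)
Cumulative distance at R3 ≈ 956 km.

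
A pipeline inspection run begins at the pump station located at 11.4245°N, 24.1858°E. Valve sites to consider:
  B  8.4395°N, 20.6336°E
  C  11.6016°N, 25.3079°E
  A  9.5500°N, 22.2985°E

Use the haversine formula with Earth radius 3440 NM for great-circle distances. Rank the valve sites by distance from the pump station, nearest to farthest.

C, A, B

Distance from the pump station at 11.4245°N, 24.1858°E to each:
C 11.6016°N, 25.3079°E: 66.9 NM
A 9.5500°N, 22.2985°E: 158.4 NM
B 8.4395°N, 20.6336°E: 276.1 NM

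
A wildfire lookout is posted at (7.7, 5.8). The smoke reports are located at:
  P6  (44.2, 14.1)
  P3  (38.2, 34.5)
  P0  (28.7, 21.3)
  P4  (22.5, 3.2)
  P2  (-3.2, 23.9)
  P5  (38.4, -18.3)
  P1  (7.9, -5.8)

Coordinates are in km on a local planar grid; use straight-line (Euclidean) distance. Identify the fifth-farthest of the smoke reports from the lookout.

Distance to each, sorted:
P3: 41.9 km
P5: 39.0 km
P6: 37.4 km
P0: 26.1 km
P2: 21.1 km
P4: 15.0 km
P1: 11.6 km
The fifth-farthest is P2 at 21.1 km.

P2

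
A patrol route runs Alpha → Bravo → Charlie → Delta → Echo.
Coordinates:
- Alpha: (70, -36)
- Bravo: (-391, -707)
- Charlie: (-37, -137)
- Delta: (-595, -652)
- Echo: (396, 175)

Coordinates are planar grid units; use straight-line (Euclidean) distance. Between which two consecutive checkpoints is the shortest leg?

Leg distances:
Alpha→Bravo: 814.1
Bravo→Charlie: 671.0
Charlie→Delta: 759.3
Delta→Echo: 1290.7
The shortest leg is Bravo–Charlie at 671.0.

Bravo–Charlie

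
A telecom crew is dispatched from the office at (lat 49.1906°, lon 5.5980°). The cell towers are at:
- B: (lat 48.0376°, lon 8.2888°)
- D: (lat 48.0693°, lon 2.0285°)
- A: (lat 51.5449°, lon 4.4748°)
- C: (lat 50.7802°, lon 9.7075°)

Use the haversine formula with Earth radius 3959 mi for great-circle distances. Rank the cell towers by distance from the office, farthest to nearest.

C, D, A, B

Computing each great-circle distance from (lat 49.1906°, lon 5.5980°):
C (lat 50.7802°, lon 9.7075°): 213.0 mi
D (lat 48.0693°, lon 2.0285°): 180.5 mi
A (lat 51.5449°, lon 4.4748°): 170.0 mi
B (lat 48.0376°, lon 8.2888°): 146.5 mi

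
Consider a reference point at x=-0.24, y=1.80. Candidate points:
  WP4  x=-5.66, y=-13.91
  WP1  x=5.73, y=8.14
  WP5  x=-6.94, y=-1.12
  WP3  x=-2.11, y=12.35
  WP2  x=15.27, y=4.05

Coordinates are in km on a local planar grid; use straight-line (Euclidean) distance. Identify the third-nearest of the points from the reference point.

WP3

Distance to each, sorted:
WP5: 7.3 km
WP1: 8.7 km
WP3: 10.7 km
WP2: 15.7 km
WP4: 16.6 km
The third-nearest is WP3 at 10.7 km.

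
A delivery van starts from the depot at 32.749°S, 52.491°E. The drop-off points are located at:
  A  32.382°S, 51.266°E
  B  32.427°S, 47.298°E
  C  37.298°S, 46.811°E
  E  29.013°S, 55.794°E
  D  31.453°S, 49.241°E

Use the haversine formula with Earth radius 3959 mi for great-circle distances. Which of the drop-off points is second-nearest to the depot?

Distance to each, sorted:
A: 75.7 mi
D: 210.2 mi
B: 303.1 mi
E: 324.0 mi
C: 449.4 mi
The second-nearest is D at 210.2 mi.

D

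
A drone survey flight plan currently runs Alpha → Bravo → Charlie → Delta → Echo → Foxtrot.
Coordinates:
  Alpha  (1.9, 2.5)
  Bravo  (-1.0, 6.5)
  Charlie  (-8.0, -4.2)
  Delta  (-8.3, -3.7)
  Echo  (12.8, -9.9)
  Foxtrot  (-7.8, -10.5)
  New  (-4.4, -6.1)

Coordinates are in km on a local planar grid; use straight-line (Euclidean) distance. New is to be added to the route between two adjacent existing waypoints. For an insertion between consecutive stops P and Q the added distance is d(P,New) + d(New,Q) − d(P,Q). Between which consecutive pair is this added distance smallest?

between Delta and Echo

Added distance for inserting New between each consecutive pair:
Alpha–Bravo: 18.8 km
Bravo–Charlie: 4.3 km
Charlie–Delta: 8.1 km
Delta–Echo: 0.2 km
Echo–Foxtrot: 2.6 km
Smallest added distance is 0.2 km, inserting between Delta and Echo.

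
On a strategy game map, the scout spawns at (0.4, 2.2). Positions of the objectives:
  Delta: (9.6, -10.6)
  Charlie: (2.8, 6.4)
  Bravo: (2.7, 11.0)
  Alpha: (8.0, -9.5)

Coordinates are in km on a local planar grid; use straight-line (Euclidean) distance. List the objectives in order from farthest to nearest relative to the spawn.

Distance from the spawn at (0.4, 2.2) to each:
Delta (9.6, -10.6): 15.8 km
Alpha (8.0, -9.5): 14.0 km
Bravo (2.7, 11.0): 9.1 km
Charlie (2.8, 6.4): 4.8 km

Delta, Alpha, Bravo, Charlie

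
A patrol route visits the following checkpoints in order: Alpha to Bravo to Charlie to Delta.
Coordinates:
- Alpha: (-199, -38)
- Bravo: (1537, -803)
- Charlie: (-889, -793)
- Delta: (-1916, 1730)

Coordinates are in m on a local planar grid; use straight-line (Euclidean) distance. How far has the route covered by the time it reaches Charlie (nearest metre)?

4323 m

Leg distances:
Alpha→Bravo: 1897.1 m  (cumulative 1897.1 m)
Bravo→Charlie: 2426.0 m  (cumulative 4323.1 m)
Cumulative distance at Charlie ≈ 4323 m.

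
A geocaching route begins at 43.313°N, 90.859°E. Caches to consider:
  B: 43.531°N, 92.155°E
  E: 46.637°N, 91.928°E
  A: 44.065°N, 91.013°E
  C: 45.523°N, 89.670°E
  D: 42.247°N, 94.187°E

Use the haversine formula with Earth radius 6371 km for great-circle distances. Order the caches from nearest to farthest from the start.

Computing each great-circle distance from 43.313°N, 90.859°E:
A 44.065°N, 91.013°E: 84.5 km
B 43.531°N, 92.155°E: 107.4 km
C 45.523°N, 89.670°E: 263.3 km
D 42.247°N, 94.187°E: 296.3 km
E 46.637°N, 91.928°E: 379.0 km

A, B, C, D, E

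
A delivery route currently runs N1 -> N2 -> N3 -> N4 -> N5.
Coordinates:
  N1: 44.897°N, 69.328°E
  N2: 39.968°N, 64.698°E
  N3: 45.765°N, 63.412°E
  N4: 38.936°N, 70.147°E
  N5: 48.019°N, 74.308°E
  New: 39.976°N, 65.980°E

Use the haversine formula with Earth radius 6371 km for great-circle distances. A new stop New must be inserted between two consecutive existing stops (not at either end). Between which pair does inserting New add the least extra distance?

between N1 and N2

Added distance for inserting New between each consecutive pair:
N1–N2: 54.7 km
N2–N3: 133.0 km
N3–N4: 113.8 km
N4–N5: 425.8 km
Smallest added distance is 54.7 km, inserting between N1 and N2.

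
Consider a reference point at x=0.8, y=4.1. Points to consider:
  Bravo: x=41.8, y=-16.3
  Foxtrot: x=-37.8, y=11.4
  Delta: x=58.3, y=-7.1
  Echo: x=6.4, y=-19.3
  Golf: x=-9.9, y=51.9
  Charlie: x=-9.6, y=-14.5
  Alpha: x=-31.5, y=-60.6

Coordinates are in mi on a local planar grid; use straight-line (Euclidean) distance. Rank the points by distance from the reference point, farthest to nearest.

Distance from the reference point at x=0.8, y=4.1 to each:
Alpha x=-31.5, y=-60.6: 72.3 mi
Delta x=58.3, y=-7.1: 58.6 mi
Golf x=-9.9, y=51.9: 49.0 mi
Bravo x=41.8, y=-16.3: 45.8 mi
Foxtrot x=-37.8, y=11.4: 39.3 mi
Echo x=6.4, y=-19.3: 24.1 mi
Charlie x=-9.6, y=-14.5: 21.3 mi

Alpha, Delta, Golf, Bravo, Foxtrot, Echo, Charlie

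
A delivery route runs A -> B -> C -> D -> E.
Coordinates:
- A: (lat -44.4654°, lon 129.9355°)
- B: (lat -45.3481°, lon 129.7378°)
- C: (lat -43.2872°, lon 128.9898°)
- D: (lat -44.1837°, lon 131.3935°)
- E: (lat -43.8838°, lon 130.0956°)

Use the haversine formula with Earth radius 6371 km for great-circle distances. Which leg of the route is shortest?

Leg distances:
A→B: 99.4 km
B→C: 236.8 km
C→D: 217.3 km
D→E: 109.0 km
The shortest leg is A–B at 99.4 km.

A–B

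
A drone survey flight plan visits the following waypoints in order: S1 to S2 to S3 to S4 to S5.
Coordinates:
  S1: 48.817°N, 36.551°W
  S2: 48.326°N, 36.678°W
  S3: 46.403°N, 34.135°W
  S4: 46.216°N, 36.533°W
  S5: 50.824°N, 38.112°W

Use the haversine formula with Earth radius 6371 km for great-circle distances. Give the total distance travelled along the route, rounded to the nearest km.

1053 km

Leg distances:
S1→S2: 55.4 km  (cumulative 55.4 km)
S2→S3: 287.0 km  (cumulative 342.4 km)
S3→S4: 185.4 km  (cumulative 527.8 km)
S4→S5: 525.4 km  (cumulative 1053.2 km)
Total route length ≈ 1053 km.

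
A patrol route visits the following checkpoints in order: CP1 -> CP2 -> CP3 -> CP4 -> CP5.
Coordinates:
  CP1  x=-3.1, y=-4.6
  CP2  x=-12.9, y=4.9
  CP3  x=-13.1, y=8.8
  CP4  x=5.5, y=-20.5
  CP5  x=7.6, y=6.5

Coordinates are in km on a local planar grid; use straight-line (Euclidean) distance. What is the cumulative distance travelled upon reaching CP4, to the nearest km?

Leg distances:
CP1→CP2: 13.6 km  (cumulative 13.6 km)
CP2→CP3: 3.9 km  (cumulative 17.6 km)
CP3→CP4: 34.7 km  (cumulative 52.3 km)
Cumulative distance at CP4 ≈ 52 km.

52 km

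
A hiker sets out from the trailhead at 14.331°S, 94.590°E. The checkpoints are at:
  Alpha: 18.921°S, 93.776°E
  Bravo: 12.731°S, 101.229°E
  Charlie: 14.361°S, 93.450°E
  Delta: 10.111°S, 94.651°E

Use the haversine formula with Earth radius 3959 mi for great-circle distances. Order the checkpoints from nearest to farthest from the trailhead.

Charlie, Delta, Alpha, Bravo

Distances from the trailhead:
Charlie 14.361°S, 93.450°E: 76.3 mi
Delta 10.111°S, 94.651°E: 291.6 mi
Alpha 18.921°S, 93.776°E: 321.7 mi
Bravo 12.731°S, 101.229°E: 459.5 mi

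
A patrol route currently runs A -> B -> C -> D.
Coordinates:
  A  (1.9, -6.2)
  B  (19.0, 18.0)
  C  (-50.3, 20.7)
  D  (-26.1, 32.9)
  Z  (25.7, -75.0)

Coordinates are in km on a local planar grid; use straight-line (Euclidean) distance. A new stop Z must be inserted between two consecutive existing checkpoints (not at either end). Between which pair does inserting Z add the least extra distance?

Added distance for inserting Z between each consecutive pair:
A–B: 136.4 km
B–C: 146.1 km
C–D: 214.8 km
Smallest added distance is 136.4 km, inserting between A and B.

between A and B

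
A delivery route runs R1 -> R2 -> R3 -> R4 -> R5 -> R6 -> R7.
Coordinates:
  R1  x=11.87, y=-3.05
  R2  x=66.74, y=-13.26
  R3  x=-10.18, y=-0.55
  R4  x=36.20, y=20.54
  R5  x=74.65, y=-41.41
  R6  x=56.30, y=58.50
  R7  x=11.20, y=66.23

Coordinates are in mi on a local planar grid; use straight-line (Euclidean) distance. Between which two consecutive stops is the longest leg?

Leg distances:
R1→R2: 55.8 mi
R2→R3: 78.0 mi
R3→R4: 50.9 mi
R4→R5: 72.9 mi
R5→R6: 101.6 mi
R6→R7: 45.8 mi
The longest leg is R5–R6 at 101.6 mi.

R5–R6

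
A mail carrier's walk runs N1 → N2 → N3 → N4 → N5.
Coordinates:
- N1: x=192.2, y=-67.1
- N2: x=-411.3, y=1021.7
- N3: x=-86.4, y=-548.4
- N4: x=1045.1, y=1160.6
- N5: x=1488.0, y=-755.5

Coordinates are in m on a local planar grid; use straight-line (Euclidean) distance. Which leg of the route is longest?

N3–N4

Leg distances:
N1→N2: 1244.9 m
N2→N3: 1603.4 m
N3→N4: 2049.6 m
N4→N5: 1966.6 m
The longest leg is N3–N4 at 2049.6 m.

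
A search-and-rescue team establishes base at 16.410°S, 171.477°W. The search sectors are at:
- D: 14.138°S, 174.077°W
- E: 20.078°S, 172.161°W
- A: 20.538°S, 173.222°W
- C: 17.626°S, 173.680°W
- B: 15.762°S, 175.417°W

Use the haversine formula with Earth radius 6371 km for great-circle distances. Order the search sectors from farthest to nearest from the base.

Distance from the base at 16.410°S, 171.477°W to each:
A 20.538°S, 173.222°W: 494.5 km
B 15.762°S, 175.417°W: 427.1 km
E 20.078°S, 172.161°W: 414.2 km
D 14.138°S, 174.077°W: 376.3 km
C 17.626°S, 173.680°W: 270.5 km

A, B, E, D, C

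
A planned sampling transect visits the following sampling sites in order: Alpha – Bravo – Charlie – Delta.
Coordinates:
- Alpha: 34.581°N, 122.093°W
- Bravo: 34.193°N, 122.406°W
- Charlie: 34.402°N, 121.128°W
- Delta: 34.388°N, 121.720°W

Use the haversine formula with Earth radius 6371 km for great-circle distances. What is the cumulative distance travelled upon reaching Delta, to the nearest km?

226 km

Leg distances:
Alpha→Bravo: 51.8 km  (cumulative 51.8 km)
Bravo→Charlie: 119.7 km  (cumulative 171.5 km)
Charlie→Delta: 54.3 km  (cumulative 225.8 km)
Cumulative distance at Delta ≈ 226 km.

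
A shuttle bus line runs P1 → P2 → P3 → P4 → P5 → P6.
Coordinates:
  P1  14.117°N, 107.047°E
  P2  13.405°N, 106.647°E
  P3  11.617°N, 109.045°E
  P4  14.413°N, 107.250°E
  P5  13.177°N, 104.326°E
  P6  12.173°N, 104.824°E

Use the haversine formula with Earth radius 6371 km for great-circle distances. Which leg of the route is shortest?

Leg distances:
P1→P2: 90.2 km
P2→P3: 327.5 km
P3→P4: 366.7 km
P4→P5: 344.4 km
P5→P6: 124.0 km
The shortest leg is P1–P2 at 90.2 km.

P1–P2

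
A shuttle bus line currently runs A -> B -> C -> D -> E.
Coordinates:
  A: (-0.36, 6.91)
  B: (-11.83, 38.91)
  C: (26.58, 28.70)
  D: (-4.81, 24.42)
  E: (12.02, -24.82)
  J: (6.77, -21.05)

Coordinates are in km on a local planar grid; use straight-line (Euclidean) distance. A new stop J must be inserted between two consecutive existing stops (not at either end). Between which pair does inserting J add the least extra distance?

between D and E

Added distance for inserting J between each consecutive pair:
A–B: 57.6 km
B–C: 76.6 km
C–D: 68.8 km
D–E: 1.3 km
Smallest added distance is 1.3 km, inserting between D and E.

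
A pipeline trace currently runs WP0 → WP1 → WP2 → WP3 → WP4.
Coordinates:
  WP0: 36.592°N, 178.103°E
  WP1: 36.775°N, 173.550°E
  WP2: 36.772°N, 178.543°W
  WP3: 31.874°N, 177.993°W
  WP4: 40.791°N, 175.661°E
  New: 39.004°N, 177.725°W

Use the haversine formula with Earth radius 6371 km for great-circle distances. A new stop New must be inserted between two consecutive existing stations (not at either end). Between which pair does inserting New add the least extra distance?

between WP3 and WP4

Added distance for inserting New between each consecutive pair:
WP0–WP1: 852.0 km
WP1–WP2: 358.7 km
WP2–WP3: 504.6 km
WP3–WP4: 249.1 km
Smallest added distance is 249.1 km, inserting between WP3 and WP4.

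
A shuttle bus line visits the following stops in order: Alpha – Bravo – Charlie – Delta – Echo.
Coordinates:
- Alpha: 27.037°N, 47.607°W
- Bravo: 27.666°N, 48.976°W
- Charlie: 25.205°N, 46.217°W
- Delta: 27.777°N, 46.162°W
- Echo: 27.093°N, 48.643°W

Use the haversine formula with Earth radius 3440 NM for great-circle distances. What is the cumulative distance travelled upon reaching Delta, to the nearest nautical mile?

446 NM

Leg distances:
Alpha→Bravo: 82.2 NM  (cumulative 82.2 NM)
Bravo→Charlie: 209.3 NM  (cumulative 291.5 NM)
Charlie→Delta: 154.4 NM  (cumulative 446.0 NM)
Cumulative distance at Delta ≈ 446 NM.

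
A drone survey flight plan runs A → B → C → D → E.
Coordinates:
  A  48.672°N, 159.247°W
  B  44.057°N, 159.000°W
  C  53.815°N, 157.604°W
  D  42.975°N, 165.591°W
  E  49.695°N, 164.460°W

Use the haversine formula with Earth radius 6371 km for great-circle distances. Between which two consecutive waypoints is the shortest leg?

Leg distances:
A→B: 513.5 km
B→C: 1089.8 km
C→D: 1339.9 km
D→E: 752.2 km
The shortest leg is A–B at 513.5 km.

A–B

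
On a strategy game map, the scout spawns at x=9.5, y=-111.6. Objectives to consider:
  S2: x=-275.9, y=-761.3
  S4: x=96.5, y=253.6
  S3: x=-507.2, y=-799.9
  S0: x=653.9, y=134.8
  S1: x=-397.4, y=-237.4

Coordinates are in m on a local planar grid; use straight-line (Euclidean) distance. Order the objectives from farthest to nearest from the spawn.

S3, S2, S0, S1, S4

Computing each straight-line distance from x=9.5, y=-111.6:
S3 x=-507.2, y=-799.9: 860.7 m
S2 x=-275.9, y=-761.3: 709.6 m
S0 x=653.9, y=134.8: 689.9 m
S1 x=-397.4, y=-237.4: 425.9 m
S4 x=96.5, y=253.6: 375.4 m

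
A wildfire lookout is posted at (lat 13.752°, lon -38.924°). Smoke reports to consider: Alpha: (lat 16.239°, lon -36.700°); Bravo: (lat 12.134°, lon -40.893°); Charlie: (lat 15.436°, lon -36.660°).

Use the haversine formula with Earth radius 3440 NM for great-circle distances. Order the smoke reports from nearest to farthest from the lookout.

Computing each great-circle distance from (lat 13.752°, lon -38.924°):
Bravo (lat 12.134°, lon -40.893°): 150.7 NM
Charlie (lat 15.436°, lon -36.660°): 165.9 NM
Alpha (lat 16.239°, lon -36.700°): 197.3 NM

Bravo, Charlie, Alpha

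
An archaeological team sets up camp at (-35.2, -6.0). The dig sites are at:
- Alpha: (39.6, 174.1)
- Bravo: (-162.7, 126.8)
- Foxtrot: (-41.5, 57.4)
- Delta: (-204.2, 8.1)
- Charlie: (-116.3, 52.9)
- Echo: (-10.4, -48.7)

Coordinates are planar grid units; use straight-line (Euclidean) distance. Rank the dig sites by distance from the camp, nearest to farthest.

Echo, Foxtrot, Charlie, Delta, Bravo, Alpha

Distance from the camp at (-35.2, -6.0) to each:
Echo (-10.4, -48.7): 49.4
Foxtrot (-41.5, 57.4): 63.7
Charlie (-116.3, 52.9): 100.2
Delta (-204.2, 8.1): 169.6
Bravo (-162.7, 126.8): 184.1
Alpha (39.6, 174.1): 195.0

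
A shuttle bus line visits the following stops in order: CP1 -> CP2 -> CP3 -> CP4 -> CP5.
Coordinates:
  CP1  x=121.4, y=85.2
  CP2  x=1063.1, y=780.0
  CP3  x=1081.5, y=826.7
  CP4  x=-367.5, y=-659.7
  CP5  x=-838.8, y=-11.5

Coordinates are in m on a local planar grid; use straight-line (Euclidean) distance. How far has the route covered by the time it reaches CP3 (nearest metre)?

Leg distances:
CP1→CP2: 1170.3 m  (cumulative 1170.3 m)
CP2→CP3: 50.2 m  (cumulative 1220.5 m)
Cumulative distance at CP3 ≈ 1220 m.

1220 m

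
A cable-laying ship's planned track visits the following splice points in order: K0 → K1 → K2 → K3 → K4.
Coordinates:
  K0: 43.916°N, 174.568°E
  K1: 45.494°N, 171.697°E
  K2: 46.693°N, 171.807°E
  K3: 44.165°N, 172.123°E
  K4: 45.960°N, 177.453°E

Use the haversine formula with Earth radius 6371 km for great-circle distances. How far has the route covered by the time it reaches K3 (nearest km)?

703 km

Leg distances:
K0→K1: 286.8 km  (cumulative 286.8 km)
K1→K2: 133.6 km  (cumulative 420.4 km)
K2→K3: 282.2 km  (cumulative 702.6 km)
Cumulative distance at K3 ≈ 703 km.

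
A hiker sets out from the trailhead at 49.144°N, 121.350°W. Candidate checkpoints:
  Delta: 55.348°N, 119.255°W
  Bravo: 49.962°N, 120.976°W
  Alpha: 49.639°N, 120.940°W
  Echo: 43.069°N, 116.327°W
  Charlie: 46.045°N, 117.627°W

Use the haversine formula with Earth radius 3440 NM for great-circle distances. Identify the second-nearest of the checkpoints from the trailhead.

Bravo

Distance to each, sorted:
Alpha: 33.8 NM
Bravo: 51.2 NM
Charlie: 239.4 NM
Delta: 380.3 NM
Echo: 420.2 NM
The second-nearest is Bravo at 51.2 NM.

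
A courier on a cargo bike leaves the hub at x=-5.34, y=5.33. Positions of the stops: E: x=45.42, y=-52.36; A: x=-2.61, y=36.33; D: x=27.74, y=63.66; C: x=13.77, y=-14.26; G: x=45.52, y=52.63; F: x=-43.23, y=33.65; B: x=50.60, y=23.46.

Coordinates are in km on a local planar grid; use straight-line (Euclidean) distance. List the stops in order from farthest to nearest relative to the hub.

E, G, D, B, F, A, C

Distances from the hub:
E x=45.42, y=-52.36: 76.8 km
G x=45.52, y=52.63: 69.5 km
D x=27.74, y=63.66: 67.1 km
B x=50.60, y=23.46: 58.8 km
F x=-43.23, y=33.65: 47.3 km
A x=-2.61, y=36.33: 31.1 km
C x=13.77, y=-14.26: 27.4 km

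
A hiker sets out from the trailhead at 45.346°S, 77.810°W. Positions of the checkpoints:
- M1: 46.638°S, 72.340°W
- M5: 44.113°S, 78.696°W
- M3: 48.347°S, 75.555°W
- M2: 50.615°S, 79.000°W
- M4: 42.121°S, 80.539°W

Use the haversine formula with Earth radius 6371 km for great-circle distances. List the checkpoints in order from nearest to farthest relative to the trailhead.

Distances from the trailhead:
M5 44.113°S, 78.696°W: 153.9 km
M3 48.347°S, 75.555°W: 375.1 km
M4 42.121°S, 80.539°W: 420.3 km
M1 46.638°S, 72.340°W: 446.2 km
M2 50.615°S, 79.000°W: 592.5 km

M5, M3, M4, M1, M2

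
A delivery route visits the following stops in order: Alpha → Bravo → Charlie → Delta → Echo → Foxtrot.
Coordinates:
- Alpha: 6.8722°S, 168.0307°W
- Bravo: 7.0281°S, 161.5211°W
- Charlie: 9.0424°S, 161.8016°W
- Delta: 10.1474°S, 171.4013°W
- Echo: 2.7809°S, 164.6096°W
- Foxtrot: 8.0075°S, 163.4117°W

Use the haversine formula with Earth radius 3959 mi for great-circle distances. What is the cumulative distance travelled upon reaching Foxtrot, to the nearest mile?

2306 mi

Leg distances:
Alpha→Bravo: 446.6 mi  (cumulative 446.6 mi)
Bravo→Charlie: 140.5 mi  (cumulative 587.1 mi)
Charlie→Delta: 658.4 mi  (cumulative 1245.6 mi)
Delta→Echo: 690.1 mi  (cumulative 1935.6 mi)
Echo→Foxtrot: 370.4 mi  (cumulative 2306.1 mi)
Cumulative distance at Foxtrot ≈ 2306 mi.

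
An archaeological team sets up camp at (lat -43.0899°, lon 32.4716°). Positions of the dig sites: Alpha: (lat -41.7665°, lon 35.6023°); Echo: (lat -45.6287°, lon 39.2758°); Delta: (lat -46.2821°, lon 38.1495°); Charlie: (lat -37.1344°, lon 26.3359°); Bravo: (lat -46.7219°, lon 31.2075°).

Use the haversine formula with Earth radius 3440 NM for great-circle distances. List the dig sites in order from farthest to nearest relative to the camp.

Distance from the camp at (lat -43.0899°, lon 32.4716°) to each:
Charlie (lat -37.1344°, lon 26.3359°): 454.9 NM
Echo (lat -45.6287°, lon 39.2758°): 329.3 NM
Delta (lat -46.2821°, lon 38.1495°): 308.9 NM
Bravo (lat -46.7219°, lon 31.2075°): 224.6 NM
Alpha (lat -41.7665°, lon 35.6023°): 159.9 NM

Charlie, Echo, Delta, Bravo, Alpha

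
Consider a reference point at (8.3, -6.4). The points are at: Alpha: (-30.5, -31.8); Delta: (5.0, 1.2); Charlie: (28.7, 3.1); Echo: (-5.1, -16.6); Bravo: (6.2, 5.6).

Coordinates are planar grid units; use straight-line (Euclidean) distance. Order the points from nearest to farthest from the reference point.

Distance from the reference point at (8.3, -6.4) to each:
Delta (5.0, 1.2): 8.3
Bravo (6.2, 5.6): 12.2
Echo (-5.1, -16.6): 16.8
Charlie (28.7, 3.1): 22.5
Alpha (-30.5, -31.8): 46.4

Delta, Bravo, Echo, Charlie, Alpha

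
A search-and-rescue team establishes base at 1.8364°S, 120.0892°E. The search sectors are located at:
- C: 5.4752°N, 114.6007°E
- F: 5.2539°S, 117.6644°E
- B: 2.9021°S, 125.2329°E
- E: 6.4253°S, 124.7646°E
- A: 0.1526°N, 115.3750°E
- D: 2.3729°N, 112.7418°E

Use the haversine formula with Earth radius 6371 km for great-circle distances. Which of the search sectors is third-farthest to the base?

Distances from the base (1.8364°S, 120.0892°E):
C: 1016.2 km
D: 941.4 km
E: 727.4 km
B: 583.6 km
A: 568.9 km
F: 465.6 km
The third-farthest is E at 727.4 km.

E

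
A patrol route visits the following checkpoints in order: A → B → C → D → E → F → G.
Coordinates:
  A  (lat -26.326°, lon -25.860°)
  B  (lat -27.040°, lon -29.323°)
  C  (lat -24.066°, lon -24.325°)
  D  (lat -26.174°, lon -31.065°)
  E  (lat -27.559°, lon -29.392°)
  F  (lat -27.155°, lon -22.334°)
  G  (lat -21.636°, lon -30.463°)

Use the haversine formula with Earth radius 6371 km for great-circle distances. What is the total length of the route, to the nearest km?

3622 km

Leg distances:
A→B: 353.1 km  (cumulative 353.1 km)
B→C: 600.5 km  (cumulative 953.6 km)
C→D: 717.8 km  (cumulative 1671.4 km)
D→E: 226.4 km  (cumulative 1897.8 km)
E→F: 698.4 km  (cumulative 2596.2 km)
F→G: 1026.3 km  (cumulative 3622.4 km)
Total route length ≈ 3622 km.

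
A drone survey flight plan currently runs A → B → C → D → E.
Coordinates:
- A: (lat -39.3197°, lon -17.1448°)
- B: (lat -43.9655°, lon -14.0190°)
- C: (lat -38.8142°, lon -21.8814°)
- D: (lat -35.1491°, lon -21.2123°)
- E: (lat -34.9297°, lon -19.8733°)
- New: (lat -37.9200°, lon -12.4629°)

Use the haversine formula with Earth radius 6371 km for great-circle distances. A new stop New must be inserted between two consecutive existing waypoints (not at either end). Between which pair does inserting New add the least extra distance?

between A and B

Added distance for inserting New between each consecutive pair:
A–B: 542.1 km
B–C: 641.4 km
C–D: 1254.7 km
D–E: 1456.9 km
Smallest added distance is 542.1 km, inserting between A and B.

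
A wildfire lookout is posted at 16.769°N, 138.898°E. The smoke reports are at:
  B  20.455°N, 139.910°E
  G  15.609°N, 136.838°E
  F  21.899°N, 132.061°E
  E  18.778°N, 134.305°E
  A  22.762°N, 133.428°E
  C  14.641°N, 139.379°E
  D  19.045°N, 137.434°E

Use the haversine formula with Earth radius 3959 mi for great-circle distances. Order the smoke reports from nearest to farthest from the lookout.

Distance from the lookout at 16.769°N, 138.898°E to each:
C 14.641°N, 139.379°E: 150.5 mi
G 15.609°N, 136.838°E: 158.5 mi
D 19.045°N, 137.434°E: 184.4 mi
B 20.455°N, 139.910°E: 263.2 mi
E 18.778°N, 134.305°E: 332.5 mi
A 22.762°N, 133.428°E: 545.7 mi
F 21.899°N, 132.061°E: 569.4 mi

C, G, D, B, E, A, F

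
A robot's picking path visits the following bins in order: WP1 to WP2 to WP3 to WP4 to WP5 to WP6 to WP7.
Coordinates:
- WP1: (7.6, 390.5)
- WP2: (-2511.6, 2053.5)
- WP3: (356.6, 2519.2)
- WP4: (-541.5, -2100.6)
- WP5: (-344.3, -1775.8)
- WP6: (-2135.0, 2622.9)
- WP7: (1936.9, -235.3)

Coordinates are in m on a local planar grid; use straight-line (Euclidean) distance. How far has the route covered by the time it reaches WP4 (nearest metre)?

10631 m

Leg distances:
WP1→WP2: 3018.6 m  (cumulative 3018.6 m)
WP2→WP3: 2905.8 m  (cumulative 5924.4 m)
WP3→WP4: 4706.3 m  (cumulative 10630.6 m)
Cumulative distance at WP4 ≈ 10631 m.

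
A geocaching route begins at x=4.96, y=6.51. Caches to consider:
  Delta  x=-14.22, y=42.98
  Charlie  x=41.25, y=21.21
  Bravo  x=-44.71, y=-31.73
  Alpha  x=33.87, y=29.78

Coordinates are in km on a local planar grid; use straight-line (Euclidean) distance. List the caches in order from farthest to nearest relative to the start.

Bravo, Delta, Charlie, Alpha

Distances from the start:
Bravo x=-44.71, y=-31.73: 62.7 km
Delta x=-14.22, y=42.98: 41.2 km
Charlie x=41.25, y=21.21: 39.2 km
Alpha x=33.87, y=29.78: 37.1 km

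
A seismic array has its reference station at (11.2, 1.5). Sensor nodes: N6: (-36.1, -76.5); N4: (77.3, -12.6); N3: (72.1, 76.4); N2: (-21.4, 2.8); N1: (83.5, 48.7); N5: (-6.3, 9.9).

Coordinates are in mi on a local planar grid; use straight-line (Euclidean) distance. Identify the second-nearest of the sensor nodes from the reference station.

N2

Distances from the reference station ((11.2, 1.5)):
N5: 19.4 mi
N2: 32.6 mi
N4: 67.6 mi
N1: 86.3 mi
N6: 91.2 mi
N3: 96.5 mi
The second-nearest is N2 at 32.6 mi.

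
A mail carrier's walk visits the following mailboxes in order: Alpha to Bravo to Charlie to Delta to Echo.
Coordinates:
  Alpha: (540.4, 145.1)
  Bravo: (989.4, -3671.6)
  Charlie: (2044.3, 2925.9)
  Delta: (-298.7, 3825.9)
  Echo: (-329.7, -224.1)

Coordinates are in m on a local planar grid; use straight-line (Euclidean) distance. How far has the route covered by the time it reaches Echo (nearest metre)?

17084 m

Leg distances:
Alpha→Bravo: 3843.0 m  (cumulative 3843.0 m)
Bravo→Charlie: 6681.3 m  (cumulative 10524.3 m)
Charlie→Delta: 2509.9 m  (cumulative 13034.2 m)
Delta→Echo: 4050.1 m  (cumulative 17084.4 m)
Cumulative distance at Echo ≈ 17084 m.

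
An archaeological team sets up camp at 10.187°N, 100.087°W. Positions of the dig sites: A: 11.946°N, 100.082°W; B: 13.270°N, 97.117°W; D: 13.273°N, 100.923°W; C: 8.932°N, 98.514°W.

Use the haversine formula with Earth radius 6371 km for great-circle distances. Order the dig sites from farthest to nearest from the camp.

B, D, C, A

Distance from the camp at 10.187°N, 100.087°W to each:
B 13.270°N, 97.117°W: 471.2 km
D 13.273°N, 100.923°W: 355.0 km
C 8.932°N, 98.514°W: 221.9 km
A 11.946°N, 100.082°W: 195.6 km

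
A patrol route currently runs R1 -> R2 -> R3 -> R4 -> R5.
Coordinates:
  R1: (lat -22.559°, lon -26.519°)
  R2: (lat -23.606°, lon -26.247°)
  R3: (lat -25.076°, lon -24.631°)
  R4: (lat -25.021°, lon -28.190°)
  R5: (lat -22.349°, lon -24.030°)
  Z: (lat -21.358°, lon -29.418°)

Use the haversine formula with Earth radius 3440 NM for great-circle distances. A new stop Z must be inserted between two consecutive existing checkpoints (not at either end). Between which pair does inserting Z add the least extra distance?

Added distance for inserting Z between each consecutive pair:
R1–R2: 333.9 NM
R2–R3: 442.6 NM
R3–R4: 382.3 NM
R4–R5: 256.8 NM
Smallest added distance is 256.8 NM, inserting between R4 and R5.

between R4 and R5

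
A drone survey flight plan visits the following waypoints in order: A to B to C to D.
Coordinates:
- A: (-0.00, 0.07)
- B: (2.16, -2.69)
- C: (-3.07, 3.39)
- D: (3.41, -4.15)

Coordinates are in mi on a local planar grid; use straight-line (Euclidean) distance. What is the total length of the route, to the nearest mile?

Leg distances:
A→B: 3.5 mi  (cumulative 3.5 mi)
B→C: 8.0 mi  (cumulative 11.5 mi)
C→D: 9.9 mi  (cumulative 21.5 mi)
Total route length ≈ 21 mi.

21 mi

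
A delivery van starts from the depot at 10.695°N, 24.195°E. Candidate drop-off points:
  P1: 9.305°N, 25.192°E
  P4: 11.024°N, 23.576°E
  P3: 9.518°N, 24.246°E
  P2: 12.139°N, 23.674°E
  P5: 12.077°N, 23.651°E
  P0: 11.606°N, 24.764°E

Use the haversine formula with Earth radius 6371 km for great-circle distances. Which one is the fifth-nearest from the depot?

P2

Distances from the depot (10.695°N, 24.195°E):
P4: 76.9 km
P0: 118.8 km
P3: 131.0 km
P5: 164.7 km
P2: 170.3 km
P1: 189.2 km
The fifth-nearest is P2 at 170.3 km.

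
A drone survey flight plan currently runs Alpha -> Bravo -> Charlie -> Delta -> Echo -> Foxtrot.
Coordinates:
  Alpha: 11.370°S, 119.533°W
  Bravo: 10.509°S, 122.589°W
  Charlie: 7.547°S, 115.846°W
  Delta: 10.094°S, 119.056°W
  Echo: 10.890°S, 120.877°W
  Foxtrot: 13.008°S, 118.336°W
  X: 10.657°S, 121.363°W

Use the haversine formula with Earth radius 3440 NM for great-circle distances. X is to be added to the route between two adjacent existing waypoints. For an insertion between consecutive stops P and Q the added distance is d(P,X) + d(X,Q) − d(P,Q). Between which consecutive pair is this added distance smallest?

between Alpha and Bravo

Added distance for inserting X between each consecutive pair:
Alpha–Bravo: 1.5 NM
Bravo–Charlie: 11.9 NM
Charlie–Delta: 272.7 NM
Delta–Echo: 54.6 NM
Echo–Foxtrot: 62.9 NM
Smallest added distance is 1.5 NM, inserting between Alpha and Bravo.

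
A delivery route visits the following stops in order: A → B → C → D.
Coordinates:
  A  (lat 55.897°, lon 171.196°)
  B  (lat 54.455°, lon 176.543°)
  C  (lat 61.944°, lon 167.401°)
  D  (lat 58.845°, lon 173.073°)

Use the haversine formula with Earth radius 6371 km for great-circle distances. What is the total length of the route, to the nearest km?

Leg distances:
A→B: 375.4 km  (cumulative 375.4 km)
B→C: 988.1 km  (cumulative 1363.5 km)
C→D: 464.2 km  (cumulative 1827.7 km)
Total route length ≈ 1828 km.

1828 km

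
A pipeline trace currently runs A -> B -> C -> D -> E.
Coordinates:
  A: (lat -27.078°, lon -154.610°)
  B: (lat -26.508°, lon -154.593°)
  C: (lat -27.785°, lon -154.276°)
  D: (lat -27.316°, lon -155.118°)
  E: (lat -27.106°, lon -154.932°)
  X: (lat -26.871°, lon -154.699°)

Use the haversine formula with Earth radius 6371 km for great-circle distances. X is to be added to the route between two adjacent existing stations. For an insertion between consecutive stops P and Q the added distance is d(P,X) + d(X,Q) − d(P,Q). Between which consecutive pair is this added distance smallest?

Added distance for inserting X between each consecutive pair:
A–B: 3.0 km
B–C: 6.2 km
C–D: 76.4 km
D–E: 69.7 km
Smallest added distance is 3.0 km, inserting between A and B.

between A and B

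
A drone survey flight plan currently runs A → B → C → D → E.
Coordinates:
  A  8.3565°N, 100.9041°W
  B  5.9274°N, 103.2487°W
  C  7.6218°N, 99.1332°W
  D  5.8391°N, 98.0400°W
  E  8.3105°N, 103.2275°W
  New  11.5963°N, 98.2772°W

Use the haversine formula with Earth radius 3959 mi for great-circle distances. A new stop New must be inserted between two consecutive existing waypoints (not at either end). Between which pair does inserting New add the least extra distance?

Added distance for inserting New between each consecutive pair:
A–B: 572.3 mi
B–C: 493.3 mi
C–D: 534.7 mi
D–E: 409.8 mi
Smallest added distance is 409.8 mi, inserting between D and E.

between D and E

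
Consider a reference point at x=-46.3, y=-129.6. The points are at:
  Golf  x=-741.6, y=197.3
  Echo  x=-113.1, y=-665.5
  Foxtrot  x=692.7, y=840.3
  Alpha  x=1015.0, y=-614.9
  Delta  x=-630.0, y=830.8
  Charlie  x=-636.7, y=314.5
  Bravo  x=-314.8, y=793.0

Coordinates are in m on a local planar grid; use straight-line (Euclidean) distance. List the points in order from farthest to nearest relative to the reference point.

Foxtrot, Alpha, Delta, Bravo, Golf, Charlie, Echo

Distance from the reference point at x=-46.3, y=-129.6 to each:
Foxtrot x=692.7, y=840.3: 1219.4 m
Alpha x=1015.0, y=-614.9: 1167.0 m
Delta x=-630.0, y=830.8: 1123.9 m
Bravo x=-314.8, y=793.0: 960.9 m
Golf x=-741.6, y=197.3: 768.3 m
Charlie x=-636.7, y=314.5: 738.8 m
Echo x=-113.1, y=-665.5: 540.0 m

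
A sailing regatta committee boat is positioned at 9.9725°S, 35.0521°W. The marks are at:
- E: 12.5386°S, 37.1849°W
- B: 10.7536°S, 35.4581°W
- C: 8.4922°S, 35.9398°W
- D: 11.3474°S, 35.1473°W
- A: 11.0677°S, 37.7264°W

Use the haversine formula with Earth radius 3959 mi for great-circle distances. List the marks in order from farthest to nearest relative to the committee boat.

E, A, C, D, B

Distance from the committee boat at 9.9725°S, 35.0521°W to each:
E 12.5386°S, 37.1849°W: 228.7 mi
A 11.0677°S, 37.7264°W: 196.8 mi
C 8.4922°S, 35.9398°W: 118.9 mi
D 11.3474°S, 35.1473°W: 95.2 mi
B 10.7536°S, 35.4581°W: 60.6 mi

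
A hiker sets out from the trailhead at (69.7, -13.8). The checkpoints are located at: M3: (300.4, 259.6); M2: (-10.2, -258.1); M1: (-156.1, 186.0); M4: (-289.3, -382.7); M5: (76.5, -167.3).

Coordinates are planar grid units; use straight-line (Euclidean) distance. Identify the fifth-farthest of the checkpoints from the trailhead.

Distances from the trailhead ((69.7, -13.8)):
M4: 514.8
M3: 357.7
M1: 301.5
M2: 257.0
M5: 153.7
The fifth-farthest is M5 at 153.7.

M5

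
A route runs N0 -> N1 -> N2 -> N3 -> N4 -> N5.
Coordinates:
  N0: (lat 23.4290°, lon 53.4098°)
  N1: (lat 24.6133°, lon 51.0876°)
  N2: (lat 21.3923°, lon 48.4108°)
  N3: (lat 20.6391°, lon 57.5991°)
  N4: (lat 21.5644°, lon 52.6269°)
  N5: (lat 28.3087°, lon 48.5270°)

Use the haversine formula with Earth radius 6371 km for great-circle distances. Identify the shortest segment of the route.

N0–N1

Leg distances:
N0→N1: 270.1 km
N1→N2: 450.9 km
N2→N3: 957.3 km
N3→N4: 525.9 km
N4→N5: 856.1 km
The shortest leg is N0–N1 at 270.1 km.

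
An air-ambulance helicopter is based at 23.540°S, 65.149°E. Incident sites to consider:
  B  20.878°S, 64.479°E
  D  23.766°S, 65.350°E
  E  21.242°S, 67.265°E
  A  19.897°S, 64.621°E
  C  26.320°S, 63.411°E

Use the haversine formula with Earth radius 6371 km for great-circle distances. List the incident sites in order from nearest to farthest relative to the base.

Computing each great-circle distance from 23.540°S, 65.149°E:
D 23.766°S, 65.350°E: 32.4 km
B 20.878°S, 64.479°E: 303.9 km
E 21.242°S, 67.265°E: 335.6 km
C 26.320°S, 63.411°E: 355.3 km
A 19.897°S, 64.621°E: 408.7 km

D, B, E, C, A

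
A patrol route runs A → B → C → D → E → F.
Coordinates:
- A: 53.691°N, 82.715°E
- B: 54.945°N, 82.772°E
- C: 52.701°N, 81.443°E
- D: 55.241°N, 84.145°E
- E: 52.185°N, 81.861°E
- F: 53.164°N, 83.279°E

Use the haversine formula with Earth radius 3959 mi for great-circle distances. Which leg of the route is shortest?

A–B

Leg distances:
A→B: 86.7 mi
B→C: 164.2 mi
C→D: 207.0 mi
D→E: 230.9 mi
E→F: 90.0 mi
The shortest leg is A–B at 86.7 mi.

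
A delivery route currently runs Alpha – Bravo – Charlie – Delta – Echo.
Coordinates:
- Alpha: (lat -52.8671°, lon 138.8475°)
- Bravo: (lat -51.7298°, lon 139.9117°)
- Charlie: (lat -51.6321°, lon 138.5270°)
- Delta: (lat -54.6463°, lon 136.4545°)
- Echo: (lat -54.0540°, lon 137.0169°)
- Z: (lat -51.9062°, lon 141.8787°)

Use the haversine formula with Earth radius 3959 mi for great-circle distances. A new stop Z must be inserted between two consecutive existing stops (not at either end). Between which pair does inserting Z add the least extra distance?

between Alpha and Bravo

Added distance for inserting Z between each consecutive pair:
Alpha–Bravo: 138.4 mi
Bravo–Charlie: 169.7 mi
Charlie–Delta: 212.5 mi
Delta–Echo: 497.2 mi
Smallest added distance is 138.4 mi, inserting between Alpha and Bravo.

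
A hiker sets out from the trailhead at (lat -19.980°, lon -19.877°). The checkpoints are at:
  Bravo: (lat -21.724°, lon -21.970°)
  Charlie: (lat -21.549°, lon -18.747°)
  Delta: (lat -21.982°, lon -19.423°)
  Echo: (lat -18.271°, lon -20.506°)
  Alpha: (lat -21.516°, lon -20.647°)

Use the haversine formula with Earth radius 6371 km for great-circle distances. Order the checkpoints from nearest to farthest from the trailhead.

Distance from the trailhead at (lat -19.980°, lon -19.877°) to each:
Alpha (lat -21.516°, lon -20.647°): 188.6 km
Echo (lat -18.271°, lon -20.506°): 201.2 km
Charlie (lat -21.549°, lon -18.747°): 210.3 km
Delta (lat -21.982°, lon -19.423°): 227.5 km
Bravo (lat -21.724°, lon -21.970°): 291.4 km

Alpha, Echo, Charlie, Delta, Bravo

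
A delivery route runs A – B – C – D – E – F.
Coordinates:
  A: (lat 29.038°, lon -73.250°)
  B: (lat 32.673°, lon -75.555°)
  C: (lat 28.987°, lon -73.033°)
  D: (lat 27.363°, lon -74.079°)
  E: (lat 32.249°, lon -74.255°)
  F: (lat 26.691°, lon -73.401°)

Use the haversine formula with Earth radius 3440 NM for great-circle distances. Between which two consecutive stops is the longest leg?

E–F

Leg distances:
A→B: 248.5 NM
B→C: 256.6 NM
C→D: 112.1 NM
D→E: 293.5 NM
E→F: 336.7 NM
The longest leg is E–F at 336.7 NM.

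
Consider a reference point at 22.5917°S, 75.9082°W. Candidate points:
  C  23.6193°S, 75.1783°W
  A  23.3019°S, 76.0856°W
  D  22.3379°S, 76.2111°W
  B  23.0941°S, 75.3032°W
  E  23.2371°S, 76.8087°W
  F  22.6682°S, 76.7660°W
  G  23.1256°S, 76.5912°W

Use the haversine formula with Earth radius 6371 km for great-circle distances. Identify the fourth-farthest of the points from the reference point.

F

Distance to each, sorted:
C: 136.5 km
E: 116.9 km
G: 91.8 km
F: 88.4 km
B: 83.5 km
A: 81.0 km
D: 42.0 km
The fourth-farthest is F at 88.4 km.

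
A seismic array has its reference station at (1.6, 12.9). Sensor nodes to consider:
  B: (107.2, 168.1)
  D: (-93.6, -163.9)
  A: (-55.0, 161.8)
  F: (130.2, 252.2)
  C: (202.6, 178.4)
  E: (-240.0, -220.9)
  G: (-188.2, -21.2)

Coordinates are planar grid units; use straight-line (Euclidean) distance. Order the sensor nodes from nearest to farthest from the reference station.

Distance from the reference station at (1.6, 12.9) to each:
A (-55.0, 161.8): 159.3
B (107.2, 168.1): 187.7
G (-188.2, -21.2): 192.8
D (-93.6, -163.9): 200.8
C (202.6, 178.4): 260.4
F (130.2, 252.2): 271.7
E (-240.0, -220.9): 336.2

A, B, G, D, C, F, E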